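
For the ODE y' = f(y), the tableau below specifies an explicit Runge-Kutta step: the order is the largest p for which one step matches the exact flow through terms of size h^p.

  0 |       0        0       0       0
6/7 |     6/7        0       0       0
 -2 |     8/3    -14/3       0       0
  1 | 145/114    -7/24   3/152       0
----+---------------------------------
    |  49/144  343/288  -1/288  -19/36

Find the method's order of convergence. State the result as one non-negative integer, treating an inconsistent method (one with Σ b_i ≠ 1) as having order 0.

4

b = (49/144, 343/288, -1/288, -19/36)
c = (0, 6/7, -2, 1)
Ac = (0, 0, -4, -11/38)
Σ b_i: 49/144·1 + 343/288·1 + (-1/288)·1 + (-19/36)·1 = 1 ✓
b·c: 343/288·6/7 + (-1/288)·(-2) + (-19/36)·1 = 1/2 ✓
b·c²: 343/288·36/49 + (-1/288)·4 + (-19/36)·1 = 1/3 ✓
b·Ac: (-1/288)·(-4) + (-19/36)·(-11/38) = 1/6 ✓
b·c³: 343/288·216/343 + (-1/288)·(-8) + (-19/36)·1 = 1/4 ✓
b·(c∘Ac): (-1/288)·8 + (-19/36)·(-11/38) = 1/8 ✓
b·Ac²: (-1/288)·(-24/7) + (-19/36)·(-18/133) = 1/12 ✓
b·A²c: (-19/36)·(-3/38) = 1/24 ✓; 4 stages ⇒ order 4.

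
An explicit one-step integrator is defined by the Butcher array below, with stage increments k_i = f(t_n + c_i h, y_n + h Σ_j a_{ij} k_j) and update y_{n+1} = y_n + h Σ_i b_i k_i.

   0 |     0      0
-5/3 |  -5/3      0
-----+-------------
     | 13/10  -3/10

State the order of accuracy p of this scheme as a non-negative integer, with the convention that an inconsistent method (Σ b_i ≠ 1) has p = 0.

2

b = (13/10, -3/10)
c = (0, -5/3)
Σ b_i: 13/10·1 + (-3/10)·1 = 1 ✓
b·c: (-3/10)·(-5/3) = 1/2 ✓; 2 stages ⇒ order 2.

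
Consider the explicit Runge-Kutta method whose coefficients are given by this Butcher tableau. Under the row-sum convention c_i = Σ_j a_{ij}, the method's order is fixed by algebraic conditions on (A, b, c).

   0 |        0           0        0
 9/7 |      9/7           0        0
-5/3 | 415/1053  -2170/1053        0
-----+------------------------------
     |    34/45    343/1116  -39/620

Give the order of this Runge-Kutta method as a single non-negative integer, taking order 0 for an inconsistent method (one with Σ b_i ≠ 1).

b = (34/45, 343/1116, -39/620)
c = (0, 9/7, -5/3)
Ac = (0, 0, -310/117)
Σ b_i: 34/45·1 + 343/1116·1 + (-39/620)·1 = 1 ✓
b·c: 343/1116·9/7 + (-39/620)·(-5/3) = 1/2 ✓
b·c²: 343/1116·81/49 + (-39/620)·25/9 = 1/3 ✓
b·Ac: (-39/620)·(-310/117) = 1/6 ✓; 3 stages ⇒ order 3.

3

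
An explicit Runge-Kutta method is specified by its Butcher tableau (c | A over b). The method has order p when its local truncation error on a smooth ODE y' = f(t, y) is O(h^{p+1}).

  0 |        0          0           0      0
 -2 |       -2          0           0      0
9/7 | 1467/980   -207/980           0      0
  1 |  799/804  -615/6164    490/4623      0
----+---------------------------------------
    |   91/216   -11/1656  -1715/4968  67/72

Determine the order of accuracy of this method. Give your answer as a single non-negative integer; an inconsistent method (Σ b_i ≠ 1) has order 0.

b = (91/216, -11/1656, -1715/4968, 67/72)
c = (0, -2, 9/7, 1)
Ac = (0, 0, 207/490, 45/134)
Σ b_i: 91/216·1 + (-11/1656)·1 + (-1715/4968)·1 + 67/72·1 = 1 ✓
b·c: (-11/1656)·(-2) + (-1715/4968)·9/7 + 67/72·1 = 1/2 ✓
b·c²: (-11/1656)·4 + (-1715/4968)·81/49 + 67/72·1 = 1/3 ✓
b·Ac: (-1715/4968)·207/490 + 67/72·45/134 = 1/6 ✓
b·c³: (-11/1656)·(-8) + (-1715/4968)·729/343 + 67/72·1 = 1/4 ✓
b·(c∘Ac): (-1715/4968)·1863/3430 + 67/72·45/134 = 1/8 ✓
b·Ac²: (-1715/4968)·(-207/245) + 67/72·(-15/67) = 1/12 ✓
b·A²c: 67/72·3/67 = 1/24 ✓; 4 stages ⇒ order 4.

4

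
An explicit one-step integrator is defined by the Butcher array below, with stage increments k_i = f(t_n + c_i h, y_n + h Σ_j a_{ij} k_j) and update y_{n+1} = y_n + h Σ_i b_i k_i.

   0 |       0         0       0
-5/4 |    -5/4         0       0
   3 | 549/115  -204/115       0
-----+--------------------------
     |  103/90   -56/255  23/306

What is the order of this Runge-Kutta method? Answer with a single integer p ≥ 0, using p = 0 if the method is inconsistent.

b = (103/90, -56/255, 23/306)
c = (0, -5/4, 3)
Ac = (0, 0, 51/23)
Σ b_i: 103/90·1 + (-56/255)·1 + 23/306·1 = 1 ✓
b·c: (-56/255)·(-5/4) + 23/306·3 = 1/2 ✓
b·c²: (-56/255)·25/16 + 23/306·9 = 1/3 ✓
b·Ac: 23/306·51/23 = 1/6 ✓; 3 stages ⇒ order 3.

3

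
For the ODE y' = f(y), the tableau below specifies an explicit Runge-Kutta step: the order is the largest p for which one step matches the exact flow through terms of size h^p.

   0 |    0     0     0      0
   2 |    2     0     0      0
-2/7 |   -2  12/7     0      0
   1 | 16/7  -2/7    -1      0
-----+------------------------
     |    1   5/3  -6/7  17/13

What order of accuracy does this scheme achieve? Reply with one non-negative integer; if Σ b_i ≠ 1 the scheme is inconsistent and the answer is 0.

b = (1, 5/3, -6/7, 17/13)
c = (0, 2, -2/7, 1)
Ac = (0, 0, 24/7, -2/7)
Σ b_i: 1·1 + 5/3·1 + (-6/7)·1 + 17/13·1 = 851/273 ≠ 1 ⇒ order 0.

0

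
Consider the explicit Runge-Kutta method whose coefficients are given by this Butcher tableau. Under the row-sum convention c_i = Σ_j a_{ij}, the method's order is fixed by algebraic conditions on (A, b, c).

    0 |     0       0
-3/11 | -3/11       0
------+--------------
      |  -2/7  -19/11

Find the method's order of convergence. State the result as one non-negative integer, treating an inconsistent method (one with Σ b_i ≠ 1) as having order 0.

b = (-2/7, -19/11)
c = (0, -3/11)
Σ b_i: (-2/7)·1 + (-19/11)·1 = -155/77 ≠ 1 ⇒ order 0.

0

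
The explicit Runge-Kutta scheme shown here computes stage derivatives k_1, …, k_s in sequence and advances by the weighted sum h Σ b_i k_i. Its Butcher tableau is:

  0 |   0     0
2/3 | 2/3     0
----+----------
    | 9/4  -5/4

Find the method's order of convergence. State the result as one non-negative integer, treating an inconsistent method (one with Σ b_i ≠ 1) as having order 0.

1

b = (9/4, -5/4)
c = (0, 2/3)
Σ b_i: 9/4·1 + (-5/4)·1 = 1 ✓
b·c: (-5/4)·2/3 = -5/6 ≠ 1/2 ⇒ order 1.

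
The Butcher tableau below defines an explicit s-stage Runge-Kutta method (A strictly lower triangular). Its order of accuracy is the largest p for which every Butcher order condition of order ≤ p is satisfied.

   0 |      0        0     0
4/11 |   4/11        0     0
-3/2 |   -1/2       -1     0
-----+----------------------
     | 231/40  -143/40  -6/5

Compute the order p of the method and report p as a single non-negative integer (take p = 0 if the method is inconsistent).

2

b = (231/40, -143/40, -6/5)
c = (0, 4/11, -3/2)
Ac = (0, 0, -4/11)
Σ b_i: 231/40·1 + (-143/40)·1 + (-6/5)·1 = 1 ✓
b·c: (-143/40)·4/11 + (-6/5)·(-3/2) = 1/2 ✓
b·c²: (-143/40)·16/121 + (-6/5)·9/4 = -349/110 ≠ 1/3 ⇒ order 2.
b·Ac: (-6/5)·(-4/11) = 24/55 ≠ 1/6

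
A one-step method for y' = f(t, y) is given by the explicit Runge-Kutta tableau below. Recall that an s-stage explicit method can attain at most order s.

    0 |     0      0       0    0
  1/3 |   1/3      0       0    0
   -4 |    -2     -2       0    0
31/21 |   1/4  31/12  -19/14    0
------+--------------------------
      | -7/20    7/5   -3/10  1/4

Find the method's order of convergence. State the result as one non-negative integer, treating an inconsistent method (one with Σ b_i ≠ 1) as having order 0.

b = (-7/20, 7/5, -3/10, 1/4)
c = (0, 1/3, -4, 31/21)
Ac = (0, 0, -2/3, 1585/252)
Σ b_i: (-7/20)·1 + 7/5·1 + (-3/10)·1 + 1/4·1 = 1 ✓
b·c: 7/5·1/3 + (-3/10)·(-4) + 1/4·31/21 = 57/28 ≠ 1/2 ⇒ order 1.

1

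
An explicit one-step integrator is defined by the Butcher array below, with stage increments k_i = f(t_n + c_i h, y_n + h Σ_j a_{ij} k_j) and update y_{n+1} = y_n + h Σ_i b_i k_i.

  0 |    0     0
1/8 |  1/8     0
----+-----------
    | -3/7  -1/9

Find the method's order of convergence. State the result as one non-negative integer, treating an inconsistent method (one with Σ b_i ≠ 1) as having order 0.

b = (-3/7, -1/9)
c = (0, 1/8)
Σ b_i: (-3/7)·1 + (-1/9)·1 = -34/63 ≠ 1 ⇒ order 0.

0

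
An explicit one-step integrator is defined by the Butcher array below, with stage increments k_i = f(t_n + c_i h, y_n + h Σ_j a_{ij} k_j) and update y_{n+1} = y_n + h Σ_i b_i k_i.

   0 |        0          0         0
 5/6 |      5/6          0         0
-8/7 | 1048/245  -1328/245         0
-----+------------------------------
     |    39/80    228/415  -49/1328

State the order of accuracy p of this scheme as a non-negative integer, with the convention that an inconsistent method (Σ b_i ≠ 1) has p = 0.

3

b = (39/80, 228/415, -49/1328)
c = (0, 5/6, -8/7)
Ac = (0, 0, -664/147)
Σ b_i: 39/80·1 + 228/415·1 + (-49/1328)·1 = 1 ✓
b·c: 228/415·5/6 + (-49/1328)·(-8/7) = 1/2 ✓
b·c²: 228/415·25/36 + (-49/1328)·64/49 = 1/3 ✓
b·Ac: (-49/1328)·(-664/147) = 1/6 ✓; 3 stages ⇒ order 3.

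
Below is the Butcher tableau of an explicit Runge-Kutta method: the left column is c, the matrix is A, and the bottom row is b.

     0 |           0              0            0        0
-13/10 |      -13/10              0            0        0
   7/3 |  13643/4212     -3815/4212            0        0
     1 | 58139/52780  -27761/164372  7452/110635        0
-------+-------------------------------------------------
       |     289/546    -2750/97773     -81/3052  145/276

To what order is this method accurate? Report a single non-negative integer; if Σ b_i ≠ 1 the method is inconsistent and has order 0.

b = (289/546, -2750/97773, -81/3052, 145/276)
c = (0, -13/10, 7/3, 1)
Ac = (0, 0, 763/648, 437/1160)
Σ b_i: 289/546·1 + (-2750/97773)·1 + (-81/3052)·1 + 145/276·1 = 1 ✓
b·c: (-2750/97773)·(-13/10) + (-81/3052)·7/3 + 145/276·1 = 1/2 ✓
b·c²: (-2750/97773)·169/100 + (-81/3052)·49/9 + 145/276·1 = 1/3 ✓
b·Ac: (-81/3052)·763/648 + 145/276·437/1160 = 1/6 ✓
b·c³: (-2750/97773)·(-2197/1000) + (-81/3052)·343/27 + 145/276·1 = 1/4 ✓
b·(c∘Ac): (-81/3052)·5341/1944 + 145/276·437/1160 = 1/8 ✓
b·Ac²: (-81/3052)·(-9919/6480) + 145/276·943/11600 = 1/12 ✓
b·A²c: 145/276·23/290 = 1/24 ✓; 4 stages ⇒ order 4.

4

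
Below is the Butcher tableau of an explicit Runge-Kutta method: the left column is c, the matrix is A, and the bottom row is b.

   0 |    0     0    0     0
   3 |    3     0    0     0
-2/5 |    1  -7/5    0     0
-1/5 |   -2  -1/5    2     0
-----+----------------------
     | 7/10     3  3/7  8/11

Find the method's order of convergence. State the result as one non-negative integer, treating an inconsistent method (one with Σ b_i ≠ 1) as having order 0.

0

b = (7/10, 3, 3/7, 8/11)
c = (0, 3, -2/5, -1/5)
Ac = (0, 0, -21/5, -7/5)
Σ b_i: 7/10·1 + 3·1 + 3/7·1 + 8/11·1 = 3739/770 ≠ 1 ⇒ order 0.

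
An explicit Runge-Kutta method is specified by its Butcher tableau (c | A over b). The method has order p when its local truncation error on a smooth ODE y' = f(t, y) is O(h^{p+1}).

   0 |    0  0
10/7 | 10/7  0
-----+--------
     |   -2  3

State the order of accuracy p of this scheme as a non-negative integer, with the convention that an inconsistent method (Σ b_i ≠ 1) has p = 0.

1

b = (-2, 3)
c = (0, 10/7)
Σ b_i: (-2)·1 + 3·1 = 1 ✓
b·c: 3·10/7 = 30/7 ≠ 1/2 ⇒ order 1.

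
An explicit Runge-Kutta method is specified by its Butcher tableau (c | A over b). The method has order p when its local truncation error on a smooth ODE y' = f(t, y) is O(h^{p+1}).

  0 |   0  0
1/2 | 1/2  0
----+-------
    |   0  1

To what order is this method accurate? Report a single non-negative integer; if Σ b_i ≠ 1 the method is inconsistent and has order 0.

b = (0, 1)
c = (0, 1/2)
Σ b_i: 1·1 = 1 ✓
b·c: 1·1/2 = 1/2 ✓; 2 stages ⇒ order 2.

2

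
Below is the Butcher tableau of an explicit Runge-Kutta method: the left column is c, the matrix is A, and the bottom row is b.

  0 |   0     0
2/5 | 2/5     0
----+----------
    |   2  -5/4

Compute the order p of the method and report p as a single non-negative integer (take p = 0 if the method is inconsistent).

b = (2, -5/4)
c = (0, 2/5)
Σ b_i: 2·1 + (-5/4)·1 = 3/4 ≠ 1 ⇒ order 0.

0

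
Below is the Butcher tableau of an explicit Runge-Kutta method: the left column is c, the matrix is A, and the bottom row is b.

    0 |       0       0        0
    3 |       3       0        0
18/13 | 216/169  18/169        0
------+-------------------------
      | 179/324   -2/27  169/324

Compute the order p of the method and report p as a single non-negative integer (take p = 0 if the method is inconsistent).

3

b = (179/324, -2/27, 169/324)
c = (0, 3, 18/13)
Ac = (0, 0, 54/169)
Σ b_i: 179/324·1 + (-2/27)·1 + 169/324·1 = 1 ✓
b·c: (-2/27)·3 + 169/324·18/13 = 1/2 ✓
b·c²: (-2/27)·9 + 169/324·324/169 = 1/3 ✓
b·Ac: 169/324·54/169 = 1/6 ✓; 3 stages ⇒ order 3.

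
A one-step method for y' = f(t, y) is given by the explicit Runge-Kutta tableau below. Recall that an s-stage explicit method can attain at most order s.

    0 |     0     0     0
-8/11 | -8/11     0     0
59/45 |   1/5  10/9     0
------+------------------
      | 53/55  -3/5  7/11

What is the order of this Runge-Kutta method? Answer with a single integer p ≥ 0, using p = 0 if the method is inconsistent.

b = (53/55, -3/5, 7/11)
c = (0, -8/11, 59/45)
Ac = (0, 0, -80/99)
Σ b_i: 53/55·1 + (-3/5)·1 + 7/11·1 = 1 ✓
b·c: (-3/5)·(-8/11) + 7/11·59/45 = 629/495 ≠ 1/2 ⇒ order 1.

1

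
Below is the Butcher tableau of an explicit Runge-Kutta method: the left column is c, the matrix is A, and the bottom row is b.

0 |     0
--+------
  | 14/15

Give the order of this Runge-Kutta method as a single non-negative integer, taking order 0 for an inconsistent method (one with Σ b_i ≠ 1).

0

b = (14/15)
c = (0)
Σ b_i: 14/15·1 = 14/15 ≠ 1 ⇒ order 0.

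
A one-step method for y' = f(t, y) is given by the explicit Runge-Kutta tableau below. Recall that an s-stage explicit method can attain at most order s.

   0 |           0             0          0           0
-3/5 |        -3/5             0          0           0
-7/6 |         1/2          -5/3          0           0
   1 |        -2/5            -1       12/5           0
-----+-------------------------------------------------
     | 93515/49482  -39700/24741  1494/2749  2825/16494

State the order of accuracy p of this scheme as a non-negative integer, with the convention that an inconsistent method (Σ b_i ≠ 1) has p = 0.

b = (93515/49482, -39700/24741, 1494/2749, 2825/16494)
c = (0, -3/5, -7/6, 1)
Ac = (0, 0, 1, -11/5)
Σ b_i: 93515/49482·1 + (-39700/24741)·1 + 1494/2749·1 + 2825/16494·1 = 1 ✓
b·c: (-39700/24741)·(-3/5) + 1494/2749·(-7/6) + 2825/16494·1 = 1/2 ✓
b·c²: (-39700/24741)·9/25 + 1494/2749·49/36 + 2825/16494·1 = 1/3 ✓
b·Ac: 1494/2749·1 + 2825/16494·(-11/5) = 1/6 ✓
b·c³: (-39700/24741)·(-27/125) + 1494/2749·(-343/216) + 2825/16494·1 = -56927/164940 ≠ 1/4 ⇒ order 3.
b·(c∘Ac): 1494/2749·(-7/6) + 2825/16494·(-11/5) = -16673/16494 ≠ 1/8
b·Ac²: 1494/2749·(-3/5) + 2825/16494·218/75 = 21247/123705 ≠ 1/12
b·A²c: 2825/16494·12/5 = 1130/2749 ≠ 1/24

3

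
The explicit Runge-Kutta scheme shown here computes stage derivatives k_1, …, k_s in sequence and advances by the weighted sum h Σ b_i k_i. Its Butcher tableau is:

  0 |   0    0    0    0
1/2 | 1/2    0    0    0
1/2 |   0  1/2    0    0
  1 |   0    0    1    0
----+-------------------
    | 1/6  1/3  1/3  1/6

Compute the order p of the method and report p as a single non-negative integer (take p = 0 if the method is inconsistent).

b = (1/6, 1/3, 1/3, 1/6)
c = (0, 1/2, 1/2, 1)
Ac = (0, 0, 1/4, 1/2)
Σ b_i: 1/6·1 + 1/3·1 + 1/3·1 + 1/6·1 = 1 ✓
b·c: 1/3·1/2 + 1/3·1/2 + 1/6·1 = 1/2 ✓
b·c²: 1/3·1/4 + 1/3·1/4 + 1/6·1 = 1/3 ✓
b·Ac: 1/3·1/4 + 1/6·1/2 = 1/6 ✓
b·c³: 1/3·1/8 + 1/3·1/8 + 1/6·1 = 1/4 ✓
b·(c∘Ac): 1/3·1/8 + 1/6·1/2 = 1/8 ✓
b·Ac²: 1/3·1/8 + 1/6·1/4 = 1/12 ✓
b·A²c: 1/6·1/4 = 1/24 ✓; 4 stages ⇒ order 4.

4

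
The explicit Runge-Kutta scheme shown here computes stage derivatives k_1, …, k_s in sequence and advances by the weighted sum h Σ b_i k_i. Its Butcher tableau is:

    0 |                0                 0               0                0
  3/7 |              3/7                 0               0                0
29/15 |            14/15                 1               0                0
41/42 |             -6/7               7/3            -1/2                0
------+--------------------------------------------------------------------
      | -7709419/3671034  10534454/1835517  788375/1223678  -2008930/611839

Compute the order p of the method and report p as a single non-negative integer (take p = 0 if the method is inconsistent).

b = (-7709419/3671034, 10534454/1835517, 788375/1223678, -2008930/611839)
c = (0, 3/7, 29/15, 41/42)
Ac = (0, 0, 3/7, 1/30)
Σ b_i: (-7709419/3671034)·1 + 10534454/1835517·1 + 788375/1223678·1 + (-2008930/611839)·1 = 1 ✓
b·c: 10534454/1835517·3/7 + 788375/1223678·29/15 + (-2008930/611839)·41/42 = 1/2 ✓
b·c²: 10534454/1835517·9/49 + 788375/1223678·841/225 + (-2008930/611839)·1681/1764 = 1/3 ✓
b·Ac: 788375/1223678·3/7 + (-2008930/611839)·1/30 = 1/6 ✓
b·c³: 10534454/1835517·27/343 + 788375/1223678·24389/3375 + (-2008930/611839)·68921/74088 = 2215821581/1079283996 ≠ 1/4 ⇒ order 3.
b·(c∘Ac): 788375/1223678·29/35 + (-2008930/611839)·41/1260 = 2351183/5506551 ≠ 1/8
b·Ac²: 788375/1223678·9/49 + (-2008930/611839)·(-4537/3150) = 1868516207/385458570 ≠ 1/12
b·A²c: (-2008930/611839)·(-3/14) = 430485/611839 ≠ 1/24

3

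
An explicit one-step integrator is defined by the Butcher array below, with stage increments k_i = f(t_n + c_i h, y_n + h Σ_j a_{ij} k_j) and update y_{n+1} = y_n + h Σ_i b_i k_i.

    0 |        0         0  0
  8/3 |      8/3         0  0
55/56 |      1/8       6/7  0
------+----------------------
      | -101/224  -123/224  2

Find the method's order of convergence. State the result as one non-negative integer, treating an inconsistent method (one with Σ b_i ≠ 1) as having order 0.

b = (-101/224, -123/224, 2)
c = (0, 8/3, 55/56)
Ac = (0, 0, 16/7)
Σ b_i: (-101/224)·1 + (-123/224)·1 + 2·1 = 1 ✓
b·c: (-123/224)·8/3 + 2·55/56 = 1/2 ✓
b·c²: (-123/224)·64/9 + 2·3025/3136 = -9293/4704 ≠ 1/3 ⇒ order 2.
b·Ac: 2·16/7 = 32/7 ≠ 1/6

2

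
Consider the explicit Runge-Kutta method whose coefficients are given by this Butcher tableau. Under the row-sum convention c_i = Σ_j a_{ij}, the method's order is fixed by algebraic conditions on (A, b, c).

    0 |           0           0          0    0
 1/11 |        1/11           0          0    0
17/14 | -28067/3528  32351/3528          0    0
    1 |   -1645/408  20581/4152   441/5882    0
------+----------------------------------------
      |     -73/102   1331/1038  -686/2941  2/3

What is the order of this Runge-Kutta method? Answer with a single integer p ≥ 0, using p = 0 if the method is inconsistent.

b = (-73/102, 1331/1038, -686/2941, 2/3)
c = (0, 1/11, 17/14, 1)
Ac = (0, 0, 2941/3528, 13/24)
Σ b_i: (-73/102)·1 + 1331/1038·1 + (-686/2941)·1 + 2/3·1 = 1 ✓
b·c: 1331/1038·1/11 + (-686/2941)·17/14 + 2/3·1 = 1/2 ✓
b·c²: 1331/1038·1/121 + (-686/2941)·289/196 + 2/3·1 = 1/3 ✓
b·Ac: (-686/2941)·2941/3528 + 2/3·13/24 = 1/6 ✓
b·c³: 1331/1038·1/1331 + (-686/2941)·4913/2744 + 2/3·1 = 1/4 ✓
b·(c∘Ac): (-686/2941)·49997/49392 + 2/3·13/24 = 1/8 ✓
b·Ac²: (-686/2941)·2941/38808 + 2/3·5/33 = 1/12 ✓
b·A²c: 2/3·1/16 = 1/24 ✓; 4 stages ⇒ order 4.

4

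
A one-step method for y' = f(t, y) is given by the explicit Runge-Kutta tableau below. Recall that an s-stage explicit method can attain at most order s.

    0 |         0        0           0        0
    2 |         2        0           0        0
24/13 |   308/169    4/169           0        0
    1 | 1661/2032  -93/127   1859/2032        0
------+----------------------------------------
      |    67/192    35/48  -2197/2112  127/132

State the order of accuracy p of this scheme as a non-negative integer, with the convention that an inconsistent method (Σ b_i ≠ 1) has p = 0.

4

b = (67/192, 35/48, -2197/2112, 127/132)
c = (0, 2, 24/13, 1)
Ac = (0, 0, 8/169, 57/254)
Σ b_i: 67/192·1 + 35/48·1 + (-2197/2112)·1 + 127/132·1 = 1 ✓
b·c: 35/48·2 + (-2197/2112)·24/13 + 127/132·1 = 1/2 ✓
b·c²: 35/48·4 + (-2197/2112)·576/169 + 127/132·1 = 1/3 ✓
b·Ac: (-2197/2112)·8/169 + 127/132·57/254 = 1/6 ✓
b·c³: 35/48·8 + (-2197/2112)·13824/2197 + 127/132·1 = 1/4 ✓
b·(c∘Ac): (-2197/2112)·192/2197 + 127/132·57/254 = 1/8 ✓
b·Ac²: (-2197/2112)·16/169 + 127/132·24/127 = 1/12 ✓
b·A²c: 127/132·11/254 = 1/24 ✓; 4 stages ⇒ order 4.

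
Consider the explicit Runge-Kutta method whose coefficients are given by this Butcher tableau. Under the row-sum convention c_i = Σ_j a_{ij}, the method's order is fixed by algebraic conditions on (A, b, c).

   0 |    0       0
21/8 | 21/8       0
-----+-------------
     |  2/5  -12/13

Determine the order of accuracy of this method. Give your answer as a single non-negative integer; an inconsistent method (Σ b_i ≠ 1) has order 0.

0

b = (2/5, -12/13)
c = (0, 21/8)
Σ b_i: 2/5·1 + (-12/13)·1 = -34/65 ≠ 1 ⇒ order 0.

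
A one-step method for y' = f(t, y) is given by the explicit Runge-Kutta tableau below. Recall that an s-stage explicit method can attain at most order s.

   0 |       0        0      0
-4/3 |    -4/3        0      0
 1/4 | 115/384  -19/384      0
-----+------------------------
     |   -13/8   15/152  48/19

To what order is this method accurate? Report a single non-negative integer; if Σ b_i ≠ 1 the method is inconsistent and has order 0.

b = (-13/8, 15/152, 48/19)
c = (0, -4/3, 1/4)
Ac = (0, 0, 19/288)
Σ b_i: (-13/8)·1 + 15/152·1 + 48/19·1 = 1 ✓
b·c: 15/152·(-4/3) + 48/19·1/4 = 1/2 ✓
b·c²: 15/152·16/9 + 48/19·1/16 = 1/3 ✓
b·Ac: 48/19·19/288 = 1/6 ✓; 3 stages ⇒ order 3.

3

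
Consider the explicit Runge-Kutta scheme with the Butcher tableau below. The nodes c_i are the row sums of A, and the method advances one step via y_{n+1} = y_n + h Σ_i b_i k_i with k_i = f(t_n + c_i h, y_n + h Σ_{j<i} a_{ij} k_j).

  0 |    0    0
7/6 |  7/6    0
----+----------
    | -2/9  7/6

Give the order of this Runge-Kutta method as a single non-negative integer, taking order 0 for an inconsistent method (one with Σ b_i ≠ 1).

0

b = (-2/9, 7/6)
c = (0, 7/6)
Σ b_i: (-2/9)·1 + 7/6·1 = 17/18 ≠ 1 ⇒ order 0.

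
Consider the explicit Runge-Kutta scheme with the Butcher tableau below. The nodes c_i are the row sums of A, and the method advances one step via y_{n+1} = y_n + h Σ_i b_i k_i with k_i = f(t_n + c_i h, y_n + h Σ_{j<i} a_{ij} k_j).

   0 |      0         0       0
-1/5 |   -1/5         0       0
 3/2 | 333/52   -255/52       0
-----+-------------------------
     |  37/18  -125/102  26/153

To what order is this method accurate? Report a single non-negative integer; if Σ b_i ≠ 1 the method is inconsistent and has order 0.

b = (37/18, -125/102, 26/153)
c = (0, -1/5, 3/2)
Ac = (0, 0, 51/52)
Σ b_i: 37/18·1 + (-125/102)·1 + 26/153·1 = 1 ✓
b·c: (-125/102)·(-1/5) + 26/153·3/2 = 1/2 ✓
b·c²: (-125/102)·1/25 + 26/153·9/4 = 1/3 ✓
b·Ac: 26/153·51/52 = 1/6 ✓; 3 stages ⇒ order 3.

3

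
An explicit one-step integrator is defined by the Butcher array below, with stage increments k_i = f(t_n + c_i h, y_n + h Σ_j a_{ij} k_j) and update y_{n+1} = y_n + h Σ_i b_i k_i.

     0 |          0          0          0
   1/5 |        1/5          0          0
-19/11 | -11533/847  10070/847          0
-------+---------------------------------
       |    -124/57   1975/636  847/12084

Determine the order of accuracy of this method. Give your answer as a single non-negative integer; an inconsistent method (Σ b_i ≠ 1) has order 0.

b = (-124/57, 1975/636, 847/12084)
c = (0, 1/5, -19/11)
Ac = (0, 0, 2014/847)
Σ b_i: (-124/57)·1 + 1975/636·1 + 847/12084·1 = 1 ✓
b·c: 1975/636·1/5 + 847/12084·(-19/11) = 1/2 ✓
b·c²: 1975/636·1/25 + 847/12084·361/121 = 1/3 ✓
b·Ac: 847/12084·2014/847 = 1/6 ✓; 3 stages ⇒ order 3.

3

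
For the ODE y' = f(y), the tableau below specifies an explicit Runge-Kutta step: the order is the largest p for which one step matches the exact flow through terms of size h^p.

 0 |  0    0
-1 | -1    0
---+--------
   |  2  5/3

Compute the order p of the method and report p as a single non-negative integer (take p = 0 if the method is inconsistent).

b = (2, 5/3)
c = (0, -1)
Σ b_i: 2·1 + 5/3·1 = 11/3 ≠ 1 ⇒ order 0.

0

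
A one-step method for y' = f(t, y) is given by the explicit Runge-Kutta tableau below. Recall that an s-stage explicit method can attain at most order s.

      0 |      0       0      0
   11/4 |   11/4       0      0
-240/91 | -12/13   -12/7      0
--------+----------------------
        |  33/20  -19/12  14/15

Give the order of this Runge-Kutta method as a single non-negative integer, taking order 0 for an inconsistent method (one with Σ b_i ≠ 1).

1

b = (33/20, -19/12, 14/15)
c = (0, 11/4, -240/91)
Ac = (0, 0, -33/7)
Σ b_i: 33/20·1 + (-19/12)·1 + 14/15·1 = 1 ✓
b·c: (-19/12)·11/4 + 14/15·(-240/91) = -4253/624 ≠ 1/2 ⇒ order 1.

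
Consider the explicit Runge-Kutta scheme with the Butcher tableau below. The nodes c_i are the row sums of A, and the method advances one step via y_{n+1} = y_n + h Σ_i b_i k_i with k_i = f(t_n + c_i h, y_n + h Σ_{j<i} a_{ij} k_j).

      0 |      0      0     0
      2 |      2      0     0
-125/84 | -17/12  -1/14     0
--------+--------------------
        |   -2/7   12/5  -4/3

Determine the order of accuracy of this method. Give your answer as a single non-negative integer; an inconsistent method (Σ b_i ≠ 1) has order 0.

b = (-2/7, 12/5, -4/3)
c = (0, 2, -125/84)
Ac = (0, 0, -1/7)
Σ b_i: (-2/7)·1 + 12/5·1 + (-4/3)·1 = 82/105 ≠ 1 ⇒ order 0.

0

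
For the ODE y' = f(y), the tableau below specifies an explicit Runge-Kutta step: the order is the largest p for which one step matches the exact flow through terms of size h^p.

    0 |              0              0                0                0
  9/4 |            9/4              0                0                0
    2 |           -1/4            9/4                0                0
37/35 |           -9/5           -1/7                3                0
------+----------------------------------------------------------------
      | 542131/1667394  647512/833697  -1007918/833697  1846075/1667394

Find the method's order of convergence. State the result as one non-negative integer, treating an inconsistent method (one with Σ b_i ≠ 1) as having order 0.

3

b = (542131/1667394, 647512/833697, -1007918/833697, 1846075/1667394)
c = (0, 9/4, 2, 37/35)
Ac = (0, 0, 81/16, 159/28)
Σ b_i: 542131/1667394·1 + 647512/833697·1 + (-1007918/833697)·1 + 1846075/1667394·1 = 1 ✓
b·c: 647512/833697·9/4 + (-1007918/833697)·2 + 1846075/1667394·37/35 = 1/2 ✓
b·c²: 647512/833697·81/16 + (-1007918/833697)·4 + 1846075/1667394·1369/1225 = 1/3 ✓
b·Ac: (-1007918/833697)·81/16 + 1846075/1667394·159/28 = 1/6 ✓
b·c³: 647512/833697·729/64 + (-1007918/833697)·8 + 1846075/1667394·50653/42875 = 37586183/77811720 ≠ 1/4 ⇒ order 3.
b·(c∘Ac): (-1007918/833697)·81/8 + 1846075/1667394·5883/980 = -12437651/2223192 ≠ 1/8
b·Ac²: (-1007918/833697)·729/64 + 1846075/1667394·1263/112 = -2858453/2223192 ≠ 1/12
b·A²c: 1846075/1667394·243/16 = 49844025/2964256 ≠ 1/24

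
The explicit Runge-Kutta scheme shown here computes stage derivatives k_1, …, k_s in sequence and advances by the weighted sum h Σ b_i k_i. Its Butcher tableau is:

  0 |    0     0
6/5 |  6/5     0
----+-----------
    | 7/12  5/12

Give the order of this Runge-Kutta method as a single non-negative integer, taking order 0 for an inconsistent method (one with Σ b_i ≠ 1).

2

b = (7/12, 5/12)
c = (0, 6/5)
Σ b_i: 7/12·1 + 5/12·1 = 1 ✓
b·c: 5/12·6/5 = 1/2 ✓; 2 stages ⇒ order 2.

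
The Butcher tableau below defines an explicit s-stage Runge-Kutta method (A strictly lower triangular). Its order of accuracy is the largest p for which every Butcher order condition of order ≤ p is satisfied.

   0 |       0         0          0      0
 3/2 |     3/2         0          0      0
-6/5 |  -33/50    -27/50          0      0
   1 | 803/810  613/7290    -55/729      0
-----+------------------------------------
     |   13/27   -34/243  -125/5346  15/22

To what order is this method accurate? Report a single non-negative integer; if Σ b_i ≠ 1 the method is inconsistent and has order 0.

b = (13/27, -34/243, -125/5346, 15/22)
c = (0, 3/2, -6/5, 1)
Ac = (0, 0, -81/100, 13/60)
Σ b_i: 13/27·1 + (-34/243)·1 + (-125/5346)·1 + 15/22·1 = 1 ✓
b·c: (-34/243)·3/2 + (-125/5346)·(-6/5) + 15/22·1 = 1/2 ✓
b·c²: (-34/243)·9/4 + (-125/5346)·36/25 + 15/22·1 = 1/3 ✓
b·Ac: (-125/5346)·(-81/100) + 15/22·13/60 = 1/6 ✓
b·c³: (-34/243)·27/8 + (-125/5346)·(-216/125) + 15/22·1 = 1/4 ✓
b·(c∘Ac): (-125/5346)·243/250 + 15/22·13/60 = 1/8 ✓
b·Ac²: (-125/5346)·(-243/200) + 15/22·29/360 = 1/12 ✓
b·A²c: 15/22·11/180 = 1/24 ✓; 4 stages ⇒ order 4.

4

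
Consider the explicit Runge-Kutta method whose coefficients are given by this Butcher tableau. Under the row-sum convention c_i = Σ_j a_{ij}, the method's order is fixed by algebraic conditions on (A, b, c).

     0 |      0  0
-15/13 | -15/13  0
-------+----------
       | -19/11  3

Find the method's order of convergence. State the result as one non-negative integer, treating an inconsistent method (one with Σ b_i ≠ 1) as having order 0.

b = (-19/11, 3)
c = (0, -15/13)
Σ b_i: (-19/11)·1 + 3·1 = 14/11 ≠ 1 ⇒ order 0.

0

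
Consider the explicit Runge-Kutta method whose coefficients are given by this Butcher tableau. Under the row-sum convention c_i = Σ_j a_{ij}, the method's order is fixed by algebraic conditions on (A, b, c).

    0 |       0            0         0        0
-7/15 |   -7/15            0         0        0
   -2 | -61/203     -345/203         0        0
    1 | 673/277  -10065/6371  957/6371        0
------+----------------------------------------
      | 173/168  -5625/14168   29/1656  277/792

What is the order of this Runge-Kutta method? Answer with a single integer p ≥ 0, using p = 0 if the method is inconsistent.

b = (173/168, -5625/14168, 29/1656, 277/792)
c = (0, -7/15, -2, 1)
Ac = (0, 0, 23/29, 121/277)
Σ b_i: 173/168·1 + (-5625/14168)·1 + 29/1656·1 + 277/792·1 = 1 ✓
b·c: (-5625/14168)·(-7/15) + 29/1656·(-2) + 277/792·1 = 1/2 ✓
b·c²: (-5625/14168)·49/225 + 29/1656·4 + 277/792·1 = 1/3 ✓
b·Ac: 29/1656·23/29 + 277/792·121/277 = 1/6 ✓
b·c³: (-5625/14168)·(-343/3375) + 29/1656·(-8) + 277/792·1 = 1/4 ✓
b·(c∘Ac): 29/1656·(-46/29) + 277/792·121/277 = 1/8 ✓
b·Ac²: 29/1656·(-161/435) + 277/792·1067/4155 = 1/12 ✓
b·A²c: 277/792·33/277 = 1/24 ✓; 4 stages ⇒ order 4.

4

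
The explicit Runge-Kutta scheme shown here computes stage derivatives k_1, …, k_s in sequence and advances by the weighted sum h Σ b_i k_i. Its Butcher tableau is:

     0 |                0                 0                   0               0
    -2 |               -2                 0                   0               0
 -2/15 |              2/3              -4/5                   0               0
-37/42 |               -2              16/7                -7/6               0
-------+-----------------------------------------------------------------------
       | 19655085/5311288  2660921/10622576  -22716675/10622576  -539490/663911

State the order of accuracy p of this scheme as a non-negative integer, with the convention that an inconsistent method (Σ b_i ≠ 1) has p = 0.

b = (19655085/5311288, 2660921/10622576, -22716675/10622576, -539490/663911)
c = (0, -2, -2/15, -37/42)
Ac = (0, 0, 8/5, -1391/315)
Σ b_i: 19655085/5311288·1 + 2660921/10622576·1 + (-22716675/10622576)·1 + (-539490/663911)·1 = 1 ✓
b·c: 2660921/10622576·(-2) + (-22716675/10622576)·(-2/15) + (-539490/663911)·(-37/42) = 1/2 ✓
b·c²: 2660921/10622576·4 + (-22716675/10622576)·4/225 + (-539490/663911)·1369/1764 = 1/3 ✓
b·Ac: (-22716675/10622576)·8/5 + (-539490/663911)·(-1391/315) = 1/6 ✓
b·c³: 2660921/10622576·(-8) + (-22716675/10622576)·(-8/3375) + (-539490/663911)·(-50653/74088) = -1207398509/836527860 ≠ 1/4 ⇒ order 3.
b·(c∘Ac): (-22716675/10622576)·(-16/75) + (-539490/663911)·51467/13230 = -16162388/5975199 ≠ 1/8
b·Ac²: (-22716675/10622576)·(-16/5) + (-539490/663911)·43102/4725 = -17008001/29875995 ≠ 1/12
b·A²c: (-539490/663911)·(-28/15) = 1007048/663911 ≠ 1/24

3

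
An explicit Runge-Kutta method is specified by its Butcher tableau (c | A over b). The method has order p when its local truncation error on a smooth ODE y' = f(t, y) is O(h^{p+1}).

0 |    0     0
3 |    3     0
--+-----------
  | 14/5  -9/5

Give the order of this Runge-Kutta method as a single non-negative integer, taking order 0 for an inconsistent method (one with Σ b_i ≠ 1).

b = (14/5, -9/5)
c = (0, 3)
Σ b_i: 14/5·1 + (-9/5)·1 = 1 ✓
b·c: (-9/5)·3 = -27/5 ≠ 1/2 ⇒ order 1.

1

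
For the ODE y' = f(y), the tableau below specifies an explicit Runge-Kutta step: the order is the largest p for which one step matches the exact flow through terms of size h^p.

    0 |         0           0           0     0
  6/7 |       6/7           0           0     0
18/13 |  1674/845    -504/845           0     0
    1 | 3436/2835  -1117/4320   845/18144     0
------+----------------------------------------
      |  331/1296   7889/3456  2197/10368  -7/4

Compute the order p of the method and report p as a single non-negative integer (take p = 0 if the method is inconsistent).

4

b = (331/1296, 7889/3456, 2197/10368, -7/4)
c = (0, 6/7, 18/13, 1)
Ac = (0, 0, -432/845, -11/70)
Σ b_i: 331/1296·1 + 7889/3456·1 + 2197/10368·1 + (-7/4)·1 = 1 ✓
b·c: 7889/3456·6/7 + 2197/10368·18/13 + (-7/4)·1 = 1/2 ✓
b·c²: 7889/3456·36/49 + 2197/10368·324/169 + (-7/4)·1 = 1/3 ✓
b·Ac: 2197/10368·(-432/845) + (-7/4)·(-11/70) = 1/6 ✓
b·c³: 7889/3456·216/343 + 2197/10368·5832/2197 + (-7/4)·1 = 1/4 ✓
b·(c∘Ac): 2197/10368·(-7776/10985) + (-7/4)·(-11/70) = 1/8 ✓
b·Ac²: 2197/10368·(-2592/5915) + (-7/4)·(-74/735) = 1/12 ✓
b·A²c: (-7/4)·(-1/42) = 1/24 ✓; 4 stages ⇒ order 4.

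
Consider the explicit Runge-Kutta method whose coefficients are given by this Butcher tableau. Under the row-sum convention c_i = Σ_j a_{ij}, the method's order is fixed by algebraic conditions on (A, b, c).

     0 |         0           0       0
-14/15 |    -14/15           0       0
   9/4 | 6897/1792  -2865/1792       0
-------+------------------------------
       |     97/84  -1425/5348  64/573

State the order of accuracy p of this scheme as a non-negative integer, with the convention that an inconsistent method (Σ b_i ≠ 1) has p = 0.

b = (97/84, -1425/5348, 64/573)
c = (0, -14/15, 9/4)
Ac = (0, 0, 191/128)
Σ b_i: 97/84·1 + (-1425/5348)·1 + 64/573·1 = 1 ✓
b·c: (-1425/5348)·(-14/15) + 64/573·9/4 = 1/2 ✓
b·c²: (-1425/5348)·196/225 + 64/573·81/16 = 1/3 ✓
b·Ac: 64/573·191/128 = 1/6 ✓; 3 stages ⇒ order 3.

3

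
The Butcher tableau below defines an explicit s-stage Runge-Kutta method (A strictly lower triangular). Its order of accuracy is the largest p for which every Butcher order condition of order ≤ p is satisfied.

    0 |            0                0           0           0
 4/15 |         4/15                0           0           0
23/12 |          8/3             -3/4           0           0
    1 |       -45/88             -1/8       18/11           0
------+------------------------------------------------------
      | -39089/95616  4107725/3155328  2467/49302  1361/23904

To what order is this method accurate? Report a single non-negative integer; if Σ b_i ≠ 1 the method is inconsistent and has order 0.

3

b = (-39089/95616, 4107725/3155328, 2467/49302, 1361/23904)
c = (0, 4/15, 23/12, 1)
Ac = (0, 0, -1/5, 512/165)
Σ b_i: (-39089/95616)·1 + 4107725/3155328·1 + 2467/49302·1 + 1361/23904·1 = 1 ✓
b·c: 4107725/3155328·4/15 + 2467/49302·23/12 + 1361/23904·1 = 1/2 ✓
b·c²: 4107725/3155328·16/225 + 2467/49302·529/144 + 1361/23904·1 = 1/3 ✓
b·Ac: 2467/49302·(-1/5) + 1361/23904·512/165 = 1/6 ✓
b·c³: 4107725/3155328·64/3375 + 2467/49302·12167/1728 + 1361/23904·1 = 1867159/4302720 ≠ 1/4 ⇒ order 3.
b·(c∘Ac): 2467/49302·(-23/60) + 1361/23904·512/165 = 42353/268920 ≠ 1/8
b·Ac²: 2467/49302·(-4/75) + 1361/23904·118849/19800 = 324223/956160 ≠ 1/12
b·A²c: 1361/23904·(-18/55) = -1361/73040 ≠ 1/24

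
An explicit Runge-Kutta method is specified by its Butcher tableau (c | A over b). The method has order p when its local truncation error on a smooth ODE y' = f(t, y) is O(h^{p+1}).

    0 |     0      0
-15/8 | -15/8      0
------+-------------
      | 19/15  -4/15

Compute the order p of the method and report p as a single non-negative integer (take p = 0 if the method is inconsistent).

b = (19/15, -4/15)
c = (0, -15/8)
Σ b_i: 19/15·1 + (-4/15)·1 = 1 ✓
b·c: (-4/15)·(-15/8) = 1/2 ✓; 2 stages ⇒ order 2.

2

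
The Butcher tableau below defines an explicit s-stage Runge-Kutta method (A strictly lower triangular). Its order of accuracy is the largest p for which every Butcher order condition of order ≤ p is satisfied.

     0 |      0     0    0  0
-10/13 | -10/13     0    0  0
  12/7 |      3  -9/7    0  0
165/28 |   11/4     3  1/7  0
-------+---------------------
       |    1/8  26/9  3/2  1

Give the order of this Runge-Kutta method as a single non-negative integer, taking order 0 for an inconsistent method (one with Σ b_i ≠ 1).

0

b = (1/8, 26/9, 3/2, 1)
c = (0, -10/13, 12/7, 165/28)
Ac = (0, 0, 90/91, -1314/637)
Σ b_i: 1/8·1 + 26/9·1 + 3/2·1 + 1·1 = 397/72 ≠ 1 ⇒ order 0.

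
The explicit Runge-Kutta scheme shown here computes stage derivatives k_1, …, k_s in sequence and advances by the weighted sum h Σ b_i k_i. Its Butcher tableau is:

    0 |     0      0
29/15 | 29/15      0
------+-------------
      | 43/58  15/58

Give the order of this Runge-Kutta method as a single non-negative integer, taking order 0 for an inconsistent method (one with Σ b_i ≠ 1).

2

b = (43/58, 15/58)
c = (0, 29/15)
Σ b_i: 43/58·1 + 15/58·1 = 1 ✓
b·c: 15/58·29/15 = 1/2 ✓; 2 stages ⇒ order 2.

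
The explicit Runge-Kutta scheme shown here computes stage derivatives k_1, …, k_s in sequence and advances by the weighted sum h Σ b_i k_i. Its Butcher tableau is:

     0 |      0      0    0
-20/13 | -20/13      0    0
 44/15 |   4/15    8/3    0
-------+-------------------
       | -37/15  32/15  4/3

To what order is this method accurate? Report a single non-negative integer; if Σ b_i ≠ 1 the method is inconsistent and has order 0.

1

b = (-37/15, 32/15, 4/3)
c = (0, -20/13, 44/15)
Ac = (0, 0, -160/39)
Σ b_i: (-37/15)·1 + 32/15·1 + 4/3·1 = 1 ✓
b·c: 32/15·(-20/13) + 4/3·44/15 = 368/585 ≠ 1/2 ⇒ order 1.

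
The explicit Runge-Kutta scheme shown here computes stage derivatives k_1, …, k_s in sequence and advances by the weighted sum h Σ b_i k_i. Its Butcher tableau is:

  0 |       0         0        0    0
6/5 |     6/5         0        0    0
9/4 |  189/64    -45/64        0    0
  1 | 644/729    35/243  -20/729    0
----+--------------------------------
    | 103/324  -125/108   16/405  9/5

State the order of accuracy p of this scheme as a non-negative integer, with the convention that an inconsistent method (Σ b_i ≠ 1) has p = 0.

4

b = (103/324, -125/108, 16/405, 9/5)
c = (0, 6/5, 9/4, 1)
Ac = (0, 0, -27/32, 1/9)
Σ b_i: 103/324·1 + (-125/108)·1 + 16/405·1 + 9/5·1 = 1 ✓
b·c: (-125/108)·6/5 + 16/405·9/4 + 9/5·1 = 1/2 ✓
b·c²: (-125/108)·36/25 + 16/405·81/16 + 9/5·1 = 1/3 ✓
b·Ac: 16/405·(-27/32) + 9/5·1/9 = 1/6 ✓
b·c³: (-125/108)·216/125 + 16/405·729/64 + 9/5·1 = 1/4 ✓
b·(c∘Ac): 16/405·(-243/128) + 9/5·1/9 = 1/8 ✓
b·Ac²: 16/405·(-81/80) + 9/5·37/540 = 1/12 ✓
b·A²c: 9/5·5/216 = 1/24 ✓; 4 stages ⇒ order 4.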